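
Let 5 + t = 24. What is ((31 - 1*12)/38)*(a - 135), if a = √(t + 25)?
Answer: -135/2 + √11 ≈ -64.183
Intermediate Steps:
t = 19 (t = -5 + 24 = 19)
a = 2*√11 (a = √(19 + 25) = √44 = 2*√11 ≈ 6.6332)
((31 - 1*12)/38)*(a - 135) = ((31 - 1*12)/38)*(2*√11 - 135) = ((31 - 12)*(1/38))*(-135 + 2*√11) = (19*(1/38))*(-135 + 2*√11) = (-135 + 2*√11)/2 = -135/2 + √11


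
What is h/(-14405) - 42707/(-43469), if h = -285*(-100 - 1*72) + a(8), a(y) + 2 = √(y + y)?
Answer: -1515742983/626170945 ≈ -2.4207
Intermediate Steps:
a(y) = -2 + √2*√y (a(y) = -2 + √(y + y) = -2 + √(2*y) = -2 + √2*√y)
h = 49022 (h = -285*(-100 - 1*72) + (-2 + √2*√8) = -285*(-100 - 72) + (-2 + √2*(2*√2)) = -285*(-172) + (-2 + 4) = 49020 + 2 = 49022)
h/(-14405) - 42707/(-43469) = 49022/(-14405) - 42707/(-43469) = 49022*(-1/14405) - 42707*(-1/43469) = -49022/14405 + 42707/43469 = -1515742983/626170945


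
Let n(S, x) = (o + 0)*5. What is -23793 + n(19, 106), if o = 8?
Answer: -23753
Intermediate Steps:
n(S, x) = 40 (n(S, x) = (8 + 0)*5 = 8*5 = 40)
-23793 + n(19, 106) = -23793 + 40 = -23753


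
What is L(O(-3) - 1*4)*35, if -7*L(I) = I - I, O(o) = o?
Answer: 0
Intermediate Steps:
L(I) = 0 (L(I) = -(I - I)/7 = -⅐*0 = 0)
L(O(-3) - 1*4)*35 = 0*35 = 0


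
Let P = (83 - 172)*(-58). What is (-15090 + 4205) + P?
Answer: -5723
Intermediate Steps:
P = 5162 (P = -89*(-58) = 5162)
(-15090 + 4205) + P = (-15090 + 4205) + 5162 = -10885 + 5162 = -5723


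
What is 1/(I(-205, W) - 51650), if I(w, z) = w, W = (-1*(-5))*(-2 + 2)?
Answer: -1/51855 ≈ -1.9285e-5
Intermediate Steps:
W = 0 (W = 5*0 = 0)
1/(I(-205, W) - 51650) = 1/(-205 - 51650) = 1/(-51855) = -1/51855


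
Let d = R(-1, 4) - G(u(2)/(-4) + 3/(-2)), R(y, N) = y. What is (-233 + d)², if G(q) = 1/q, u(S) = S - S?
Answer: 490000/9 ≈ 54444.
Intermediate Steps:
u(S) = 0
d = -⅓ (d = -1 - 1/(0/(-4) + 3/(-2)) = -1 - 1/(0*(-¼) + 3*(-½)) = -1 - 1/(0 - 3/2) = -1 - 1/(-3/2) = -1 - 1*(-⅔) = -1 + ⅔ = -⅓ ≈ -0.33333)
(-233 + d)² = (-233 - ⅓)² = (-700/3)² = 490000/9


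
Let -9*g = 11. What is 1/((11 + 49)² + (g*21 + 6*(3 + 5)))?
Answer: 3/10867 ≈ 0.00027606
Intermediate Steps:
g = -11/9 (g = -⅑*11 = -11/9 ≈ -1.2222)
1/((11 + 49)² + (g*21 + 6*(3 + 5))) = 1/((11 + 49)² + (-11/9*21 + 6*(3 + 5))) = 1/(60² + (-77/3 + 6*8)) = 1/(3600 + (-77/3 + 48)) = 1/(3600 + 67/3) = 1/(10867/3) = 3/10867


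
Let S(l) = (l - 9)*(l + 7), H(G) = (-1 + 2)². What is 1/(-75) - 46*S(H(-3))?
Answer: 220799/75 ≈ 2944.0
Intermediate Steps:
H(G) = 1 (H(G) = 1² = 1)
S(l) = (-9 + l)*(7 + l)
1/(-75) - 46*S(H(-3)) = 1/(-75) - 46*(-63 + 1² - 2*1) = -1/75 - 46*(-63 + 1 - 2) = -1/75 - 46*(-64) = -1/75 + 2944 = 220799/75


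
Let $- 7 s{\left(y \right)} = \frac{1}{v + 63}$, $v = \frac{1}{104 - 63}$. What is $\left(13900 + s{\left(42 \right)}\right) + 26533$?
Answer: $\frac{731352063}{18088} \approx 40433.0$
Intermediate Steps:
$v = \frac{1}{41}$ ($v = \frac{1}{104 - 63} = \frac{1}{41} \approx 0.02439$)
$s{\left(y \right)} = - \frac{41}{18088}$ ($s{\left(y \right)} = - \frac{1}{7 \left(\frac{1}{41} + 63\right)} = - \frac{1}{7 \cdot \frac{2584}{41}} = \left(- \frac{1}{7}\right) \frac{41}{2584} = - \frac{41}{18088}$)
$\left(13900 + s{\left(42 \right)}\right) + 26533 = \left(13900 - \frac{41}{18088}\right) + 26533 = \frac{251423159}{18088} + 26533 = \frac{731352063}{18088}$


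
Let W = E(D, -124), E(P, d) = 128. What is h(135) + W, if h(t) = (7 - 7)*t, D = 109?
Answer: 128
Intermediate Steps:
h(t) = 0 (h(t) = 0*t = 0)
W = 128
h(135) + W = 0 + 128 = 128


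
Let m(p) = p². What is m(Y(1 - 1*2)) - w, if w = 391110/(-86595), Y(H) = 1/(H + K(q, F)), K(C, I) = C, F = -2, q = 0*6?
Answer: 31847/5773 ≈ 5.5165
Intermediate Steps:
q = 0
Y(H) = 1/H (Y(H) = 1/(H + 0) = 1/H)
w = -26074/5773 (w = 391110*(-1/86595) = -26074/5773 ≈ -4.5165)
m(Y(1 - 1*2)) - w = (1/(1 - 1*2))² - 1*(-26074/5773) = (1/(1 - 2))² + 26074/5773 = (1/(-1))² + 26074/5773 = (-1)² + 26074/5773 = 1 + 26074/5773 = 31847/5773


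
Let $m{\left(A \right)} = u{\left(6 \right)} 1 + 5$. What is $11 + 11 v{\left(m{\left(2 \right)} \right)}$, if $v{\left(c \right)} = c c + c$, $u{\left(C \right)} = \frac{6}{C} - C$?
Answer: $11$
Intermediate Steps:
$u{\left(C \right)} = - C + \frac{6}{C}$
$m{\left(A \right)} = 0$ ($m{\left(A \right)} = \left(\left(-1\right) 6 + \frac{6}{6}\right) 1 + 5 = \left(-6 + 6 \cdot \frac{1}{6}\right) 1 + 5 = \left(-6 + 1\right) 1 + 5 = \left(-5\right) 1 + 5 = -5 + 5 = 0$)
$v{\left(c \right)} = c + c^{2}$ ($v{\left(c \right)} = c^{2} + c = c + c^{2}$)
$11 + 11 v{\left(m{\left(2 \right)} \right)} = 11 + 11 \cdot 0 \left(1 + 0\right) = 11 + 11 \cdot 0 \cdot 1 = 11 + 11 \cdot 0 = 11 + 0 = 11$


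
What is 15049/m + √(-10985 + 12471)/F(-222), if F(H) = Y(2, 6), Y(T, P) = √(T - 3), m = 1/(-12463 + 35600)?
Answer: 348188713 - I*√1486 ≈ 3.4819e+8 - 38.549*I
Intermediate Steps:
m = 1/23137 ≈ 4.3221e-5
Y(T, P) = √(-3 + T)
F(H) = I (F(H) = √(-3 + 2) = √(-1) = I)
15049/m + √(-10985 + 12471)/F(-222) = 15049/(1/23137) + √(-10985 + 12471)/I = 15049*23137 + √1486*(-I) = 348188713 - I*√1486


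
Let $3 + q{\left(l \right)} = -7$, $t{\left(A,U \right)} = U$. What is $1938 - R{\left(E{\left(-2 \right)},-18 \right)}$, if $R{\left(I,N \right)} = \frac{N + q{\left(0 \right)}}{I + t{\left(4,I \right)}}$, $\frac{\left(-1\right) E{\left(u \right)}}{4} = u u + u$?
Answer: $\frac{7745}{4} \approx 1936.3$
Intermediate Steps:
$E{\left(u \right)} = - 4 u - 4 u^{2}$ ($E{\left(u \right)} = - 4 \left(u u + u\right) = - 4 \left(u^{2} + u\right) = - 4 \left(u + u^{2}\right) = - 4 u - 4 u^{2}$)
$q{\left(l \right)} = -10$ ($q{\left(l \right)} = -3 - 7 = -10$)
$R{\left(I,N \right)} = \frac{-10 + N}{2 I}$ ($R{\left(I,N \right)} = \frac{N - 10}{I + I} = \frac{-10 + N}{2 I}$)
$1938 - R{\left(E{\left(-2 \right)},-18 \right)} = 1938 - \frac{-10 - 18}{2 \left(\left(-4\right) \left(-2\right) \left(1 - 2\right)\right)} = 1938 - \frac{1}{2} \frac{1}{\left(-4\right) \left(-2\right) \left(-1\right)} \left(-28\right) = 1938 - \frac{1}{2} \frac{1}{-8} \left(-28\right) = 1938 - \frac{1}{2} \left(- \frac{1}{8}\right) \left(-28\right) = 1938 - \frac{7}{4} = \frac{7745}{4}$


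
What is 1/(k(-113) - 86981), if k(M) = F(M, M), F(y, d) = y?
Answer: -1/87094 ≈ -1.1482e-5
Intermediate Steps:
k(M) = M
1/(k(-113) - 86981) = 1/(-113 - 86981) = 1/(-87094) = -1/87094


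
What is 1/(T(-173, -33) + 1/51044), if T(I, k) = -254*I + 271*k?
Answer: 51044/1786488957 ≈ 2.8572e-5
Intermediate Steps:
1/(T(-173, -33) + 1/51044) = 1/((-254*(-173) + 271*(-33)) + 1/51044) = 1/((43942 - 8943) + 1/51044) = 1/(34999 + 1/51044) = 1/(1786488957/51044) = 51044/1786488957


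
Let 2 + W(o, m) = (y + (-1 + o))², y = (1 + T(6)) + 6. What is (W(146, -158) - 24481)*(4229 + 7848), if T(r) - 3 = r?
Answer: 17366726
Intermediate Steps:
T(r) = 3 + r
y = 16 (y = (1 + (3 + 6)) + 6 = (1 + 9) + 6 = 10 + 6 = 16)
W(o, m) = -2 + (15 + o)² (W(o, m) = -2 + (16 + (-1 + o))² = -2 + (15 + o)²)
(W(146, -158) - 24481)*(4229 + 7848) = ((-2 + (15 + 146)²) - 24481)*(4229 + 7848) = ((-2 + 161²) - 24481)*12077 = ((-2 + 25921) - 24481)*12077 = (25919 - 24481)*12077 = 1438*12077 = 17366726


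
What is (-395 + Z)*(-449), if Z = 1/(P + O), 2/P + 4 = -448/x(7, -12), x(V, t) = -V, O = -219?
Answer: 1165058465/6569 ≈ 1.7736e+5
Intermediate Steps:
P = 1/30 (P = 2/(-4 - 448/((-1*7))) = 2/(-4 - 448/(-7)) = 2/(-4 - 448*(-⅐)) = 2/(-4 + 64) = 2/60 = 2*(1/60) = 1/30 ≈ 0.033333)
Z = -30/6569 (Z = 1/(1/30 - 219) = 1/(-6569/30) = -30/6569 ≈ -0.0045669)
(-395 + Z)*(-449) = (-395 - 30/6569)*(-449) = -2594785/6569*(-449) = 1165058465/6569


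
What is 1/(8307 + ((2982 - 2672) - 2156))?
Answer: 1/6461 ≈ 0.00015477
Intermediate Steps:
1/(8307 + ((2982 - 2672) - 2156)) = 1/(8307 + (310 - 2156)) = 1/(8307 - 1846) = 1/6461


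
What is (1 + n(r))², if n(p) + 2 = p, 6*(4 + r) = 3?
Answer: 81/4 ≈ 20.250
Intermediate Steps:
r = -7/2 (r = -4 + (⅙)*3 = -4 + ½ = -7/2 ≈ -3.5000)
n(p) = -2 + p
(1 + n(r))² = (1 + (-2 - 7/2))² = (1 - 11/2)² = (-9/2)² = 81/4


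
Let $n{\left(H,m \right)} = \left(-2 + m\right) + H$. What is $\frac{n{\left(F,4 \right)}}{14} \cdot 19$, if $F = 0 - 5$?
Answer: $- \frac{57}{14} \approx -4.0714$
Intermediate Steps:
$F = -5$ ($F = 0 - 5 = -5$)
$n{\left(H,m \right)} = -2 + H + m$
$\frac{n{\left(F,4 \right)}}{14} \cdot 19 = \frac{-2 - 5 + 4}{14} \cdot 19 = \left(-3\right) \frac{1}{14} \cdot 19 = \left(- \frac{3}{14}\right) 19 = - \frac{57}{14}$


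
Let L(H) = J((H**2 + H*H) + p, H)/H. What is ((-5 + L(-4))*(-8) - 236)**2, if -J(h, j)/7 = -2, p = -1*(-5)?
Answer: 28224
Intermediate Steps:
p = 5
J(h, j) = 14 (J(h, j) = -7*(-2) = 14)
L(H) = 14/H
((-5 + L(-4))*(-8) - 236)**2 = ((-5 + 14/(-4))*(-8) - 236)**2 = ((-5 + 14*(-1/4))*(-8) - 236)**2 = ((-5 - 7/2)*(-8) - 236)**2 = (-17/2*(-8) - 236)**2 = (68 - 236)**2 = (-168)**2 = 28224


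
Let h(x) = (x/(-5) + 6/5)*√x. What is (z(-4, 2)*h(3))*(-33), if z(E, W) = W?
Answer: -198*√3/5 ≈ -68.589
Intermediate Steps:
h(x) = √x*(6/5 - x/5) (h(x) = (x*(-⅕) + 6*(⅕))*√x = (-x/5 + 6/5)*√x = (6/5 - x/5)*√x = √x*(6/5 - x/5))
(z(-4, 2)*h(3))*(-33) = (2*(√3*(6 - 1*3)/5))*(-33) = (2*(√3*(6 - 3)/5))*(-33) = (2*((⅕)*√3*3))*(-33) = (2*(3*√3/5))*(-33) = (6*√3/5)*(-33) = -198*√3/5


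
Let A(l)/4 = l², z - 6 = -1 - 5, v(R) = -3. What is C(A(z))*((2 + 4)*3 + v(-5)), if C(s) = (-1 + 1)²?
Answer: 0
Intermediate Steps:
z = 0 (z = 6 + (-1 - 5) = 6 - 6 = 0)
A(l) = 4*l²
C(s) = 0 (C(s) = 0² = 0)
C(A(z))*((2 + 4)*3 + v(-5)) = 0*((2 + 4)*3 - 3) = 0*(6*3 - 3) = 0*(18 - 3) = 0*15 = 0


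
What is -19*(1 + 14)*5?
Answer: -1425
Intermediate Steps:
-19*(1 + 14)*5 = -19*15*5 = -285*5 = -1425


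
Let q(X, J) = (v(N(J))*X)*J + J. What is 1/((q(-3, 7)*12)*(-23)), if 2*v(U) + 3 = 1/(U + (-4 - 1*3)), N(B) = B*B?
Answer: -1/10557 ≈ -9.4724e-5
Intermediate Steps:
N(B) = B²
v(U) = -3/2 + 1/(2*(-7 + U)) (v(U) = -3/2 + 1/(2*(U + (-4 - 1*3))) = -3/2 + 1/(2*(U + (-4 - 3))) = -3/2 + 1/(2*(U - 7)) = -3/2 + 1/(2*(-7 + U)))
q(X, J) = J + J*X*(22 - 3*J²)/(2*(-7 + J²)) (q(X, J) = (((22 - 3*J²)/(2*(-7 + J²)))*X)*J + J = (X*(22 - 3*J²)/(2*(-7 + J²)))*J + J = J*X*(22 - 3*J²)/(2*(-7 + J²)) + J = J + J*X*(22 - 3*J²)/(2*(-7 + J²)))
1/((q(-3, 7)*12)*(-23)) = 1/((-1*7*(14 - 2*7² - 3*(-22 + 3*7²))/(-14 + 2*7²)*12)*(-23)) = 1/((-1*7*(14 - 2*49 - 3*(-22 + 3*49))/(-14 + 2*49)*12)*(-23)) = 1/((-1*7*(14 - 98 - 3*(-22 + 147))/(-14 + 98)*12)*(-23)) = 1/((-1*7*(14 - 98 - 3*125)/84*12)*(-23)) = 1/((-1*7*1/84*(14 - 98 - 375)*12)*(-23)) = 1/((-1*7*1/84*(-459)*12)*(-23)) = 1/(((153/4)*12)*(-23)) = 1/(459*(-23)) = 1/(-10557) = -1/10557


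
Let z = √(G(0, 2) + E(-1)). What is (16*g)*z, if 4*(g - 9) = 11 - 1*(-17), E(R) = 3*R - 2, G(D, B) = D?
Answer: 256*I*√5 ≈ 572.43*I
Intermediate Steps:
E(R) = -2 + 3*R
g = 16 (g = 9 + (11 - 1*(-17))/4 = 9 + (11 + 17)/4 = 9 + (¼)*28 = 9 + 7 = 16)
z = I*√5 (z = √(0 + (-2 + 3*(-1))) = √(0 + (-2 - 3)) = √(0 - 5) = √(-5) = I*√5 ≈ 2.2361*I)
(16*g)*z = (16*16)*(I*√5) = 256*(I*√5) = 256*I*√5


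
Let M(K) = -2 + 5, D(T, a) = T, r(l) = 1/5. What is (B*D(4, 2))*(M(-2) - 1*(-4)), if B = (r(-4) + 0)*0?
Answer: 0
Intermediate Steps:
r(l) = ⅕
B = 0 (B = (⅕ + 0)*0 = (⅕)*0 = 0)
M(K) = 3
(B*D(4, 2))*(M(-2) - 1*(-4)) = (0*4)*(3 - 1*(-4)) = 0*(3 + 4) = 0*7 = 0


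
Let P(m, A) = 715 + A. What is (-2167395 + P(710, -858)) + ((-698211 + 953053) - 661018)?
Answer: -2573714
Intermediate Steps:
(-2167395 + P(710, -858)) + ((-698211 + 953053) - 661018) = (-2167395 + (715 - 858)) + ((-698211 + 953053) - 661018) = (-2167395 - 143) + (254842 - 661018) = -2167538 - 406176 = -2573714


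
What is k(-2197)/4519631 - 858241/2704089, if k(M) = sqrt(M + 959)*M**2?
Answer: -858241/2704089 + 4826809*I*sqrt(1238)/4519631 ≈ -0.31739 + 37.577*I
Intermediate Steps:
k(M) = M**2*sqrt(959 + M) (k(M) = sqrt(959 + M)*M**2 = M**2*sqrt(959 + M))
k(-2197)/4519631 - 858241/2704089 = ((-2197)**2*sqrt(959 - 2197))/4519631 - 858241/2704089 = (4826809*sqrt(-1238))*(1/4519631) - 858241*1/2704089 = (4826809*(I*sqrt(1238)))*(1/4519631) - 858241/2704089 = (4826809*I*sqrt(1238))*(1/4519631) - 858241/2704089 = 4826809*I*sqrt(1238)/4519631 - 858241/2704089 = -858241/2704089 + 4826809*I*sqrt(1238)/4519631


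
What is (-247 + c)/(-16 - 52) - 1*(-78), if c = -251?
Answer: 2901/34 ≈ 85.323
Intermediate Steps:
(-247 + c)/(-16 - 52) - 1*(-78) = (-247 - 251)/(-16 - 52) - 1*(-78) = -498/(-68) + 78 = -498*(-1/68) + 78 = 249/34 + 78 = 2901/34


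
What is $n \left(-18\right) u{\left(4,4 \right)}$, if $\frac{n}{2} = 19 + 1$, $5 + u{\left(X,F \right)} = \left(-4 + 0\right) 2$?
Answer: $9360$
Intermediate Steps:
$u{\left(X,F \right)} = -13$ ($u{\left(X,F \right)} = -5 + \left(-4 + 0\right) 2 = -5 - 8 = -13$)
$n = 40$ ($n = 2 \left(19 + 1\right) = 2 \cdot 20 = 40$)
$n \left(-18\right) u{\left(4,4 \right)} = 40 \left(-18\right) \left(-13\right) = \left(-720\right) \left(-13\right) = 9360$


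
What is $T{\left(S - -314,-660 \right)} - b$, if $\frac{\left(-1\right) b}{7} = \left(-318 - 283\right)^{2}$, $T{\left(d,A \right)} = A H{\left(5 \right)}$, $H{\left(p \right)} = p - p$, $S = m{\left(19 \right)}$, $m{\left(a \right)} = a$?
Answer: $2528407$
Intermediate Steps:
$S = 19$
$H{\left(p \right)} = 0$
$T{\left(d,A \right)} = 0$ ($T{\left(d,A \right)} = A 0 = 0$)
$b = -2528407$ ($b = - 7 \left(-318 - 283\right)^{2} = - 7 \left(-601\right)^{2} = \left(-7\right) 361201 = -2528407$)
$T{\left(S - -314,-660 \right)} - b = 0 - -2528407 = 0 + 2528407 = 2528407$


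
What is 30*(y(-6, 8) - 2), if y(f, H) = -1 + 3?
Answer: 0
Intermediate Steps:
y(f, H) = 2
30*(y(-6, 8) - 2) = 30*(2 - 2) = 30*0 = 0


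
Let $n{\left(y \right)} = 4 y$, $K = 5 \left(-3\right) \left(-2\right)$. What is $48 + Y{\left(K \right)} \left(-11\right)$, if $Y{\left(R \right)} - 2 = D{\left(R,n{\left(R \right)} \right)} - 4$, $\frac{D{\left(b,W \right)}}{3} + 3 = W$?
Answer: $-3791$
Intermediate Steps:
$K = 30$ ($K = \left(-15\right) \left(-2\right) = 30$)
$D{\left(b,W \right)} = -9 + 3 W$
$Y{\left(R \right)} = -11 + 12 R$ ($Y{\left(R \right)} = 2 + \left(\left(-9 + 3 \cdot 4 R\right) - 4\right) = 2 + \left(\left(-9 + 12 R\right) - 4\right) = 2 + \left(-13 + 12 R\right) = -11 + 12 R$)
$48 + Y{\left(K \right)} \left(-11\right) = 48 + \left(-11 + 12 \cdot 30\right) \left(-11\right) = 48 + \left(-11 + 360\right) \left(-11\right) = 48 + 349 \left(-11\right) = 48 - 3839 = -3791$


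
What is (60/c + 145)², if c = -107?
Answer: 238857025/11449 ≈ 20863.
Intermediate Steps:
(60/c + 145)² = (60/(-107) + 145)² = (60*(-1/107) + 145)² = (-60/107 + 145)² = (15455/107)² = 238857025/11449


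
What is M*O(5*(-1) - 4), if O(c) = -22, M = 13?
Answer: -286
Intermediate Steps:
M*O(5*(-1) - 4) = 13*(-22) = -286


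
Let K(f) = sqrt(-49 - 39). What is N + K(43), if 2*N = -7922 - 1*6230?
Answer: -7076 + 2*I*sqrt(22) ≈ -7076.0 + 9.3808*I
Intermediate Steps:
N = -7076 (N = (-7922 - 1*6230)/2 = (-7922 - 6230)/2 = (1/2)*(-14152) = -7076)
K(f) = 2*I*sqrt(22) (K(f) = sqrt(-88) = 2*I*sqrt(22))
N + K(43) = -7076 + 2*I*sqrt(22)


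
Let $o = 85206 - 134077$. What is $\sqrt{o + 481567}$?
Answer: $22 \sqrt{894} \approx 657.8$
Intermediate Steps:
$o = -48871$
$\sqrt{o + 481567} = \sqrt{-48871 + 481567} = \sqrt{432696} = 22 \sqrt{894}$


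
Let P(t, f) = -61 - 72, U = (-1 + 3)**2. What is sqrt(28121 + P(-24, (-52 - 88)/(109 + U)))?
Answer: 2*sqrt(6997) ≈ 167.30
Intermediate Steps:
U = 4 (U = 2**2 = 4)
P(t, f) = -133
sqrt(28121 + P(-24, (-52 - 88)/(109 + U))) = sqrt(28121 - 133) = sqrt(27988) = 2*sqrt(6997)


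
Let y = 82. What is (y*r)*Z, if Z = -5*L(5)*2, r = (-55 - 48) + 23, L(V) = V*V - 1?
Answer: 1574400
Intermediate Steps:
L(V) = -1 + V² (L(V) = V² - 1 = -1 + V²)
r = -80 (r = -103 + 23 = -80)
Z = -240 (Z = -5*(-1 + 5²)*2 = -5*(-1 + 25)*2 = -5*24*2 = -120*2 = -240)
(y*r)*Z = (82*(-80))*(-240) = -6560*(-240) = 1574400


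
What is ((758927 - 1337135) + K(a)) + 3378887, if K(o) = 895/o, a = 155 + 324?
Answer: 1341526136/479 ≈ 2.8007e+6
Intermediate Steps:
a = 479
((758927 - 1337135) + K(a)) + 3378887 = ((758927 - 1337135) + 895/479) + 3378887 = (-578208 + 895*(1/479)) + 3378887 = (-578208 + 895/479) + 3378887 = -276960737/479 + 3378887 = 1341526136/479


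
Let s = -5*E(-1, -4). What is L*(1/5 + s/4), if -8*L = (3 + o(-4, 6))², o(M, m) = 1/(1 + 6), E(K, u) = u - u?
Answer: -121/490 ≈ -0.24694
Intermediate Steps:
E(K, u) = 0
o(M, m) = ⅐ (o(M, m) = 1/7 = ⅐)
L = -121/98 (L = -(3 + ⅐)²/8 = -(22/7)²/8 = -⅛*484/49 = -121/98 ≈ -1.2347)
s = 0 (s = -5*0 = 0)
L*(1/5 + s/4) = -121*(1/5 + 0/4)/98 = -121*(1*(⅕) + 0*(¼))/98 = -121*(⅕ + 0)/98 = -121/98*⅕ = -121/490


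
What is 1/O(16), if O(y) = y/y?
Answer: 1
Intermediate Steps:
O(y) = 1
1/O(16) = 1/1 = 1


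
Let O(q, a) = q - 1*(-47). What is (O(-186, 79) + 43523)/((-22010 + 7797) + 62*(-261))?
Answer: -43384/30395 ≈ -1.4273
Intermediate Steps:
O(q, a) = 47 + q (O(q, a) = q + 47 = 47 + q)
(O(-186, 79) + 43523)/((-22010 + 7797) + 62*(-261)) = ((47 - 186) + 43523)/((-22010 + 7797) + 62*(-261)) = (-139 + 43523)/(-14213 - 16182) = 43384/(-30395) = 43384*(-1/30395) = -43384/30395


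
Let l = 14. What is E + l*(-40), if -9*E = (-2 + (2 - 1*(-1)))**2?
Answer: -5041/9 ≈ -560.11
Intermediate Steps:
E = -1/9 (E = -(-2 + (2 - 1*(-1)))**2/9 = -(-2 + (2 + 1))**2/9 = -(-2 + 3)**2/9 = -1/9*1**2 = -1/9*1 = -1/9 ≈ -0.11111)
E + l*(-40) = -1/9 + 14*(-40) = -1/9 - 560 = -5041/9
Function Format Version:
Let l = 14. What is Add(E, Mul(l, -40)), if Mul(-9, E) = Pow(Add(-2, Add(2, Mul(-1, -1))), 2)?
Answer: Rational(-5041, 9) ≈ -560.11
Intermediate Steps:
E = Rational(-1, 9) (E = Mul(Rational(-1, 9), Pow(Add(-2, Add(2, Mul(-1, -1))), 2)) = Mul(Rational(-1, 9), Pow(Add(-2, Add(2, 1)), 2)) = Mul(Rational(-1, 9), Pow(Add(-2, 3), 2)) = Mul(Rational(-1, 9), Pow(1, 2)) = Mul(Rational(-1, 9), 1) = Rational(-1, 9) ≈ -0.11111)
Add(E, Mul(l, -40)) = Add(Rational(-1, 9), Mul(14, -40)) = Add(Rational(-1, 9), -560) = Rational(-5041, 9)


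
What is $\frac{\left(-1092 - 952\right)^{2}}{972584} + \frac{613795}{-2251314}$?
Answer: $\frac{84700755881}{21053768994} \approx 4.0231$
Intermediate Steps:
$\frac{\left(-1092 - 952\right)^{2}}{972584} + \frac{613795}{-2251314} = \left(-2044\right)^{2} \cdot \frac{1}{972584} + 613795 \left(- \frac{1}{2251314}\right) = 4177936 \cdot \frac{1}{972584} - \frac{47215}{173178} = \frac{522242}{121573} - \frac{47215}{173178} = \frac{84700755881}{21053768994}$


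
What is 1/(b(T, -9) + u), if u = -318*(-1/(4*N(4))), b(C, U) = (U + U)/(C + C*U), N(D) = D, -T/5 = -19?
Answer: 760/15123 ≈ 0.050255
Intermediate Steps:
T = 95 (T = -5*(-19) = 95)
b(C, U) = 2*U/(C + C*U) (b(C, U) = (2*U)/(C + C*U) = 2*U/(C + C*U))
u = 159/8 (u = -318/((4*1)*(-4)) = -318/(4*(-4)) = -318/(-16) = -318*(-1/16) = 159/8 ≈ 19.875)
1/(b(T, -9) + u) = 1/(2*(-9)/(95*(1 - 9)) + 159/8) = 1/(2*(-9)*(1/95)/(-8) + 159/8) = 1/(2*(-9)*(1/95)*(-⅛) + 159/8) = 1/(9/380 + 159/8) = 1/(15123/760) = 760/15123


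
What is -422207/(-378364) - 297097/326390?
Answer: 12696666711/61747112980 ≈ 0.20562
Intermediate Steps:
-422207/(-378364) - 297097/326390 = -422207*(-1/378364) - 297097*1/326390 = 422207/378364 - 297097/326390 = 12696666711/61747112980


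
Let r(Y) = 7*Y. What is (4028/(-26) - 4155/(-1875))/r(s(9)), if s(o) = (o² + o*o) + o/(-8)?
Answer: -180472/1330875 ≈ -0.13560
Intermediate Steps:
s(o) = 2*o² - o/8 (s(o) = (o² + o²) + o*(-⅛) = 2*o² - o/8)
(4028/(-26) - 4155/(-1875))/r(s(9)) = (4028/(-26) - 4155/(-1875))/((7*((⅛)*9*(-1 + 16*9)))) = (4028*(-1/26) - 4155*(-1/1875))/((7*((⅛)*9*(-1 + 144)))) = (-2014/13 + 277/125)/((7*((⅛)*9*143))) = -248149/(1625*(7*(1287/8))) = -248149/(1625*9009/8) = -248149/1625*8/9009 = -180472/1330875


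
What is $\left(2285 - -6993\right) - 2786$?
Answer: $6492$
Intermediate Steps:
$\left(2285 - -6993\right) - 2786 = \left(2285 + 6993\right) - 2786 = 9278 - 2786 = 6492$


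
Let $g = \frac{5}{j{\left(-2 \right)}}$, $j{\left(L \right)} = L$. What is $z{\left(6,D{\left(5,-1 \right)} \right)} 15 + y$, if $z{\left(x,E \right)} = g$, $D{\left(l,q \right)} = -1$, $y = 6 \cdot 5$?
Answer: $- \frac{15}{2} \approx -7.5$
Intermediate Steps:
$y = 30$
$g = - \frac{5}{2}$ ($g = \frac{5}{-2} = 5 \left(- \frac{1}{2}\right) = - \frac{5}{2} \approx -2.5$)
$z{\left(x,E \right)} = - \frac{5}{2}$
$z{\left(6,D{\left(5,-1 \right)} \right)} 15 + y = \left(- \frac{5}{2}\right) 15 + 30 = - \frac{75}{2} + 30 = - \frac{15}{2}$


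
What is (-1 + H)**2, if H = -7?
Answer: 64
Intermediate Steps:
(-1 + H)**2 = (-1 - 7)**2 = (-8)**2 = 64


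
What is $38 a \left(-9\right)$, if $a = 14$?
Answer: $-4788$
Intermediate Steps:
$38 a \left(-9\right) = 38 \cdot 14 \left(-9\right) = 532 \left(-9\right) = -4788$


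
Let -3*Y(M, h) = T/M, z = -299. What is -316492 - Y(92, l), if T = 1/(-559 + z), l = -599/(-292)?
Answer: -74947837537/236808 ≈ -3.1649e+5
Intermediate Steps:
l = 599/292 (l = -599*(-1/292) = 599/292 ≈ 2.0514)
T = -1/858 (T = 1/(-559 - 299) = 1/(-858) = -1/858 ≈ -0.0011655)
Y(M, h) = 1/(2574*M) (Y(M, h) = -(-1)/(2574*M) = 1/(2574*M))
-316492 - Y(92, l) = -316492 - 1/(2574*92) = -316492 - 1*1/236808 = -316492 - 1/236808 = -74947837537/236808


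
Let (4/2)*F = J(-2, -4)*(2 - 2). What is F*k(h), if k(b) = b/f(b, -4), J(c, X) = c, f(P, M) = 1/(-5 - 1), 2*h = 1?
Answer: 0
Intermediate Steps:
h = 1/2 (h = (1/2)*1 = 1/2 ≈ 0.50000)
f(P, M) = -1/6 (f(P, M) = 1/(-6) = -1/6)
k(b) = -6*b (k(b) = b/(-1/6) = b*(-6) = -6*b)
F = 0 (F = (-2*(2 - 2))/2 = (-2*0)/2 = (1/2)*0 = 0)
F*k(h) = 0*(-6*1/2) = 0*(-3) = 0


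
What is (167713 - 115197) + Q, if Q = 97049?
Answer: 149565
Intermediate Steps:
(167713 - 115197) + Q = (167713 - 115197) + 97049 = 52516 + 97049 = 149565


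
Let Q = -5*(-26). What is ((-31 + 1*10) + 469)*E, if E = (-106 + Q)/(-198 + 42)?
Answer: -896/13 ≈ -68.923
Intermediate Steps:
Q = 130
E = -2/13 (E = (-106 + 130)/(-198 + 42) = 24/(-156) = 24*(-1/156) = -2/13 ≈ -0.15385)
((-31 + 1*10) + 469)*E = ((-31 + 1*10) + 469)*(-2/13) = ((-31 + 10) + 469)*(-2/13) = (-21 + 469)*(-2/13) = 448*(-2/13) = -896/13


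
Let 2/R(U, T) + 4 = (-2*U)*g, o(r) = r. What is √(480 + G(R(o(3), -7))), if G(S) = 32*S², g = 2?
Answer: 31*√2/2 ≈ 21.920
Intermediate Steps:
R(U, T) = 2/(-4 - 4*U) (R(U, T) = 2/(-4 - 2*U*2) = 2/(-4 - 4*U))
√(480 + G(R(o(3), -7))) = √(480 + 32*(-1/(2 + 2*3))²) = √(480 + 32*(-1/(2 + 6))²) = √(480 + 32*(-1/8)²) = √(480 + 32*(-1*⅛)²) = √(480 + 32*(-⅛)²) = √(480 + 32*(1/64)) = √(480 + ½) = √(961/2) = 31*√2/2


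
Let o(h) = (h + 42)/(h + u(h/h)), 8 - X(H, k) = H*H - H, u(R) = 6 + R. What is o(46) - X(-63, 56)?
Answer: 213360/53 ≈ 4025.7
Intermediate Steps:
X(H, k) = 8 + H - H**2 (X(H, k) = 8 - (H*H - H) = 8 - (H**2 - H) = 8 + (H - H**2) = 8 + H - H**2)
o(h) = (42 + h)/(7 + h) (o(h) = (h + 42)/(h + (6 + h/h)) = (42 + h)/(h + (6 + 1)) = (42 + h)/(h + 7) = (42 + h)/(7 + h))
o(46) - X(-63, 56) = (42 + 46)/(7 + 46) - (8 - 63 - 1*(-63)**2) = 88/53 - (8 - 63 - 1*3969) = (1/53)*88 - (8 - 63 - 3969) = 88/53 - 1*(-4024) = 88/53 + 4024 = 213360/53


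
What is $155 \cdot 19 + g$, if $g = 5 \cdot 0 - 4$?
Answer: $2941$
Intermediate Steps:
$g = -4$ ($g = 0 - 4 = -4$)
$155 \cdot 19 + g = 155 \cdot 19 - 4 = 2945 - 4 = 2941$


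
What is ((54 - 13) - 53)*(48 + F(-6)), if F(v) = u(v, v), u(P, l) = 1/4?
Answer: -579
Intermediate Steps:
u(P, l) = ¼
F(v) = ¼
((54 - 13) - 53)*(48 + F(-6)) = ((54 - 13) - 53)*(48 + ¼) = (41 - 53)*(193/4) = -12*193/4 = -579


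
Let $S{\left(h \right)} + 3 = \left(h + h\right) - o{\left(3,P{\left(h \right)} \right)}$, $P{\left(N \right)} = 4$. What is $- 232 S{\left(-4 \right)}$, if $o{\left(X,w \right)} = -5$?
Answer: $1392$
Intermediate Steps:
$S{\left(h \right)} = 2 + 2 h$ ($S{\left(h \right)} = -3 + \left(\left(h + h\right) - -5\right) = -3 + \left(2 h + 5\right) = -3 + \left(5 + 2 h\right) = 2 + 2 h$)
$- 232 S{\left(-4 \right)} = - 232 \left(2 + 2 \left(-4\right)\right) = - 232 \left(2 - 8\right) = \left(-232\right) \left(-6\right) = 1392$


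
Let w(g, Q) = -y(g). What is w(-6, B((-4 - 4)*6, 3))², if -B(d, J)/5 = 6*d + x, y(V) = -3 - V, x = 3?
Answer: 9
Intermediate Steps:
B(d, J) = -15 - 30*d (B(d, J) = -5*(6*d + 3) = -5*(3 + 6*d) = -15 - 30*d)
w(g, Q) = 3 + g (w(g, Q) = -(-3 - g) = 3 + g)
w(-6, B((-4 - 4)*6, 3))² = (3 - 6)² = (-3)² = 9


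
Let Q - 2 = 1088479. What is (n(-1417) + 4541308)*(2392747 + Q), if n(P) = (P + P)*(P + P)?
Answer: 43769006196992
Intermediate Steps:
Q = 1088481 (Q = 2 + 1088479 = 1088481)
n(P) = 4*P² (n(P) = (2*P)*(2*P) = 4*P²)
(n(-1417) + 4541308)*(2392747 + Q) = (4*(-1417)² + 4541308)*(2392747 + 1088481) = (4*2007889 + 4541308)*3481228 = (8031556 + 4541308)*3481228 = 12572864*3481228 = 43769006196992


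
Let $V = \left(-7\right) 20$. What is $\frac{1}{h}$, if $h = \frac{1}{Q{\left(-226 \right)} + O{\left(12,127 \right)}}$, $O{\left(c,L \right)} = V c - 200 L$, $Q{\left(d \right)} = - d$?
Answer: $-26854$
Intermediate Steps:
$V = -140$
$O{\left(c,L \right)} = - 200 L - 140 c$ ($O{\left(c,L \right)} = - 140 c - 200 L = - 200 L - 140 c$)
$h = - \frac{1}{26854}$ ($h = \frac{1}{\left(-1\right) \left(-226\right) - 27080} = \frac{1}{226 - 27080} = \frac{1}{-26854} = - \frac{1}{26854} \approx -3.7238 \cdot 10^{-5}$)
$\frac{1}{h} = \frac{1}{- \frac{1}{26854}} = -26854$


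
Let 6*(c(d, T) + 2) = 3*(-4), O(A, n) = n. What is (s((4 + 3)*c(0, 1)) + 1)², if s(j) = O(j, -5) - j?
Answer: 576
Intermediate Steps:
c(d, T) = -4 (c(d, T) = -2 + (3*(-4))/6 = -2 + (⅙)*(-12) = -2 - 2 = -4)
s(j) = -5 - j
(s((4 + 3)*c(0, 1)) + 1)² = ((-5 - (4 + 3)*(-4)) + 1)² = ((-5 - 7*(-4)) + 1)² = ((-5 - 1*(-28)) + 1)² = ((-5 + 28) + 1)² = (23 + 1)² = 24² = 576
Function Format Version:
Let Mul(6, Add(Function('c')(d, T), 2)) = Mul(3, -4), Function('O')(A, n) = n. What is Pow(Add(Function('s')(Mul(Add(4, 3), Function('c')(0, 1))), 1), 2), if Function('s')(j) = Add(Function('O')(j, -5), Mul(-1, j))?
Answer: 576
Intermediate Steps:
Function('c')(d, T) = -4 (Function('c')(d, T) = Add(-2, Mul(Rational(1, 6), Mul(3, -4))) = Add(-2, Mul(Rational(1, 6), -12)) = Add(-2, -2) = -4)
Function('s')(j) = Add(-5, Mul(-1, j))
Pow(Add(Function('s')(Mul(Add(4, 3), Function('c')(0, 1))), 1), 2) = Pow(Add(Add(-5, Mul(-1, Mul(Add(4, 3), -4))), 1), 2) = Pow(Add(Add(-5, Mul(-1, Mul(7, -4))), 1), 2) = Pow(Add(Add(-5, Mul(-1, -28)), 1), 2) = Pow(Add(Add(-5, 28), 1), 2) = Pow(Add(23, 1), 2) = Pow(24, 2) = 576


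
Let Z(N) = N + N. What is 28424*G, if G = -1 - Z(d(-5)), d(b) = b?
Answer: 255816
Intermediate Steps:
Z(N) = 2*N
G = 9 (G = -1 - 2*(-5) = -1 - 1*(-10) = -1 + 10 = 9)
28424*G = 28424*9 = 255816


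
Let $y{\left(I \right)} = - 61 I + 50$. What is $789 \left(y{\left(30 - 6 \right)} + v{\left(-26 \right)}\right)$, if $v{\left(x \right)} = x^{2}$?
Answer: $-582282$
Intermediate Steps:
$y{\left(I \right)} = 50 - 61 I$
$789 \left(y{\left(30 - 6 \right)} + v{\left(-26 \right)}\right) = 789 \left(\left(50 - 61 \left(30 - 6\right)\right) + \left(-26\right)^{2}\right) = 789 \left(\left(50 - 61 \left(30 - 6\right)\right) + 676\right) = 789 \left(\left(50 - 1464\right) + 676\right) = 789 \left(-1414 + 676\right) = 789 \left(-738\right) = -582282$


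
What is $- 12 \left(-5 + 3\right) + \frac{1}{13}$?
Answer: $\frac{313}{13} \approx 24.077$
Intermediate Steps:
$- 12 \left(-5 + 3\right) + \frac{1}{13} = \left(-12\right) \left(-2\right) + \frac{1}{13} = 24 + \frac{1}{13} = \frac{313}{13}$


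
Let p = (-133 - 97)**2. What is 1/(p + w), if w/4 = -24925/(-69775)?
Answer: 2791/147647888 ≈ 1.8903e-5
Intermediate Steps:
p = 52900 (p = (-230)**2 = 52900)
w = 3988/2791 (w = 4*(-24925/(-69775)) = 4*(-24925*(-1/69775)) = 4*(997/2791) = 3988/2791 ≈ 1.4289)
1/(p + w) = 1/(52900 + 3988/2791) = 1/(147647888/2791) = 2791/147647888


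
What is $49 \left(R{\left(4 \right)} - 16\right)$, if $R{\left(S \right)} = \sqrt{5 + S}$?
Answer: $-637$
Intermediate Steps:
$49 \left(R{\left(4 \right)} - 16\right) = 49 \left(\sqrt{5 + 4} - 16\right) = 49 \left(\sqrt{9} - 16\right) = 49 \left(3 - 16\right) = 49 \left(-13\right) = -637$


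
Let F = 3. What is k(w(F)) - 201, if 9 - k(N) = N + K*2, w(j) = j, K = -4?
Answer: -187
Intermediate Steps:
k(N) = 17 - N (k(N) = 9 - (N - 4*2) = 9 - (N - 8) = 9 - (-8 + N) = 9 + (8 - N) = 17 - N)
k(w(F)) - 201 = (17 - 1*3) - 201 = (17 - 3) - 201 = 14 - 201 = -187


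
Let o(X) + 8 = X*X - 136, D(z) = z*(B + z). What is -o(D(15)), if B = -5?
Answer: -22356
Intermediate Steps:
D(z) = z*(-5 + z)
o(X) = -144 + X² (o(X) = -8 + (X*X - 136) = -8 + (X² - 136) = -8 + (-136 + X²) = -144 + X²)
-o(D(15)) = -(-144 + (15*(-5 + 15))²) = -(-144 + (15*10)²) = -(-144 + 150²) = -(-144 + 22500) = -1*22356 = -22356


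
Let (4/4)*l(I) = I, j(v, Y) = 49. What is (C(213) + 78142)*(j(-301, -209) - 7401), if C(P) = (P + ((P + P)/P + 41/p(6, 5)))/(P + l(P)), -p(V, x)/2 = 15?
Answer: -1835539228622/3195 ≈ -5.7450e+8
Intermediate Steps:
p(V, x) = -30 (p(V, x) = -2*15 = -30)
l(I) = I
C(P) = (19/30 + P)/(2*P) (C(P) = (P + ((P + P)/P + 41/(-30)))/(P + P) = (P + ((2*P)/P + 41*(-1/30)))/((2*P)) = (P + (2 - 41/30))*(1/(2*P)) = (P + 19/30)*(1/(2*P)) = (19/30 + P)*(1/(2*P)) = (19/30 + P)/(2*P))
(C(213) + 78142)*(j(-301, -209) - 7401) = ((1/60)*(19 + 30*213)/213 + 78142)*(49 - 7401) = ((1/60)*(1/213)*(19 + 6390) + 78142)*(-7352) = ((1/60)*(1/213)*6409 + 78142)*(-7352) = (6409/12780 + 78142)*(-7352) = (998661169/12780)*(-7352) = -1835539228622/3195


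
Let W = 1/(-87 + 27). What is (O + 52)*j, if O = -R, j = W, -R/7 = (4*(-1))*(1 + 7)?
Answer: 43/15 ≈ 2.8667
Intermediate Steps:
R = 224 (R = -7*4*(-1)*(1 + 7) = -(-28)*8 = -7*(-32) = 224)
W = -1/60 (W = 1/(-60) = -1/60 ≈ -0.016667)
j = -1/60 ≈ -0.016667
O = -224 (O = -1*224 = -224)
(O + 52)*j = (-224 + 52)*(-1/60) = -172*(-1/60) = 43/15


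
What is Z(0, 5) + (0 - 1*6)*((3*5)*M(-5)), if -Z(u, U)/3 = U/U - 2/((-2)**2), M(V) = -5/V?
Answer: -183/2 ≈ -91.500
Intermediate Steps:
Z(u, U) = -3/2 (Z(u, U) = -3*(U/U - 2/((-2)**2)) = -3*(1 - 2/4) = -3*(1 - 2*1/4) = -3*(1 - 1/2) = -3*1/2 = -3/2)
Z(0, 5) + (0 - 1*6)*((3*5)*M(-5)) = -3/2 + (0 - 1*6)*((3*5)*(-5/(-5))) = -3/2 + (0 - 6)*(15*(-5*(-1/5))) = -3/2 - 90 = -183/2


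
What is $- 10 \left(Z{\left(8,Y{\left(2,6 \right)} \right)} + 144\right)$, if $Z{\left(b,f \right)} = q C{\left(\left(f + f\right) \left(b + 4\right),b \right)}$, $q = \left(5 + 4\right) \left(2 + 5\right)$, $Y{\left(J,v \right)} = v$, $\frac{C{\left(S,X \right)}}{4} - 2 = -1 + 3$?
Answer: $-11520$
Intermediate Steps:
$C{\left(S,X \right)} = 16$ ($C{\left(S,X \right)} = 8 + 4 \left(-1 + 3\right) = 8 + 4 \cdot 2 = 8 + 8 = 16$)
$q = 63$ ($q = 9 \cdot 7 = 63$)
$Z{\left(b,f \right)} = 1008$ ($Z{\left(b,f \right)} = 63 \cdot 16 = 1008$)
$- 10 \left(Z{\left(8,Y{\left(2,6 \right)} \right)} + 144\right) = - 10 \left(1008 + 144\right) = \left(-10\right) 1152 = -11520$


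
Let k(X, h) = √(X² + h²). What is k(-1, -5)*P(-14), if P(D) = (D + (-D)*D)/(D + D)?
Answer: 15*√26/2 ≈ 38.243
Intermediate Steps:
P(D) = (D - D²)/(2*D) (P(D) = (D - D²)/((2*D)) = (D - D²)*(1/(2*D)) = (D - D²)/(2*D))
k(-1, -5)*P(-14) = √((-1)² + (-5)²)*(½ - ½*(-14)) = √(1 + 25)*(½ + 7) = √26*(15/2) = 15*√26/2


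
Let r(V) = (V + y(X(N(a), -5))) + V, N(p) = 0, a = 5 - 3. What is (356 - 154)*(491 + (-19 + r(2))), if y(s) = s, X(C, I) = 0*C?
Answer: 96152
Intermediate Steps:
a = 2
X(C, I) = 0
r(V) = 2*V (r(V) = (V + 0) + V = V + V = 2*V)
(356 - 154)*(491 + (-19 + r(2))) = (356 - 154)*(491 + (-19 + 2*2)) = 202*(491 + (-19 + 4)) = 202*(491 - 15) = 202*476 = 96152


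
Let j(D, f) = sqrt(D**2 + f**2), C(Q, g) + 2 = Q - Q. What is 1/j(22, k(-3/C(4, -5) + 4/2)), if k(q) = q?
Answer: 2*sqrt(1985)/1985 ≈ 0.044890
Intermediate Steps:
C(Q, g) = -2 (C(Q, g) = -2 + (Q - Q) = -2 + 0 = -2)
1/j(22, k(-3/C(4, -5) + 4/2)) = 1/(sqrt(22**2 + (-3/(-2) + 4/2)**2)) = 1/(sqrt(484 + (-3*(-1/2) + 4*(1/2))**2)) = 1/(sqrt(484 + (3/2 + 2)**2)) = 1/(sqrt(484 + (7/2)**2)) = 1/(sqrt(484 + 49/4)) = 1/(sqrt(1985/4)) = 1/(sqrt(1985)/2) = 2*sqrt(1985)/1985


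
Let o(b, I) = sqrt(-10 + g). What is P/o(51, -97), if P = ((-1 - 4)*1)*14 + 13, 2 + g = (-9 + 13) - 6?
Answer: 57*I*sqrt(14)/14 ≈ 15.234*I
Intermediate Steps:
g = -4 (g = -2 + ((-9 + 13) - 6) = -2 + (4 - 6) = -2 - 2 = -4)
o(b, I) = I*sqrt(14) (o(b, I) = sqrt(-10 - 4) = sqrt(-14) = I*sqrt(14))
P = -57 (P = -5*1*14 + 13 = -5*14 + 13 = -70 + 13 = -57)
P/o(51, -97) = -57*(-I*sqrt(14)/14) = -(-57)*I*sqrt(14)/14 = 57*I*sqrt(14)/14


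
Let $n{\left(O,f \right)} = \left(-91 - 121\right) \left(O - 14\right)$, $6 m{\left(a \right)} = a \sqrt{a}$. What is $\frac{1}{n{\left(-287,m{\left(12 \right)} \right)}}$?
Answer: $\frac{1}{63812} \approx 1.5671 \cdot 10^{-5}$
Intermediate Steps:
$m{\left(a \right)} = \frac{a^{\frac{3}{2}}}{6}$ ($m{\left(a \right)} = \frac{a \sqrt{a}}{6} = \frac{a^{\frac{3}{2}}}{6}$)
$n{\left(O,f \right)} = 2968 - 212 O$ ($n{\left(O,f \right)} = - 212 \left(-14 + O\right) = 2968 - 212 O$)
$\frac{1}{n{\left(-287,m{\left(12 \right)} \right)}} = \frac{1}{2968 - -60844} = \frac{1}{2968 + 60844} = \frac{1}{63812}$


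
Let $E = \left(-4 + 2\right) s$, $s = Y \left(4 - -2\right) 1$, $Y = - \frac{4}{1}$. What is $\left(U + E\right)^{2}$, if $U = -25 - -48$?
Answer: $5041$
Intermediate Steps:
$Y = -4$ ($Y = \left(-4\right) 1 = -4$)
$s = -24$ ($s = - 4 \left(4 - -2\right) 1 = - 4 \left(4 + 2\right) 1 = \left(-4\right) 6 \cdot 1 = \left(-24\right) 1 = -24$)
$E = 48$ ($E = \left(-4 + 2\right) \left(-24\right) = \left(-2\right) \left(-24\right) = 48$)
$U = 23$ ($U = -25 + 48 = 23$)
$\left(U + E\right)^{2} = \left(23 + 48\right)^{2} = 71^{2} = 5041$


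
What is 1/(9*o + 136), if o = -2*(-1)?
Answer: 1/154 ≈ 0.0064935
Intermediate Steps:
o = 2
1/(9*o + 136) = 1/(9*2 + 136) = 1/(18 + 136) = 1/154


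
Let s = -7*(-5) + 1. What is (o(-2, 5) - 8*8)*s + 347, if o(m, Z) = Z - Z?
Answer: -1957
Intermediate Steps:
o(m, Z) = 0
s = 36 (s = 35 + 1 = 36)
(o(-2, 5) - 8*8)*s + 347 = (0 - 8*8)*36 + 347 = (0 - 64)*36 + 347 = -64*36 + 347 = -2304 + 347 = -1957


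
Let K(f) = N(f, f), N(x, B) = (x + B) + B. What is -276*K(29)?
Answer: -24012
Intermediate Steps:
N(x, B) = x + 2*B (N(x, B) = (B + x) + B = x + 2*B)
K(f) = 3*f (K(f) = f + 2*f = 3*f)
-276*K(29) = -828*29 = -276*87 = -24012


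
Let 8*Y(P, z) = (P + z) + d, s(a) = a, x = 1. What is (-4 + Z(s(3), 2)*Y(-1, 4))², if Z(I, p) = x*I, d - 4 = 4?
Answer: 1/64 ≈ 0.015625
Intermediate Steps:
d = 8 (d = 4 + 4 = 8)
Y(P, z) = 1 + P/8 + z/8 (Y(P, z) = ((P + z) + 8)/8 = (8 + P + z)/8 = 1 + P/8 + z/8)
Z(I, p) = I (Z(I, p) = 1*I = I)
(-4 + Z(s(3), 2)*Y(-1, 4))² = (-4 + 3*(1 + (⅛)*(-1) + (⅛)*4))² = (-4 + 3*(1 - ⅛ + ½))² = (-4 + 3*(11/8))² = (-4 + 33/8)² = (⅛)² = 1/64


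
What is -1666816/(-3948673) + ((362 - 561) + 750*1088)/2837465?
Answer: 7950863443513/11204221433945 ≈ 0.70963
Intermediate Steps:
-1666816/(-3948673) + ((362 - 561) + 750*1088)/2837465 = -1666816*(-1/3948673) + (-199 + 816000)*(1/2837465) = 1666816/3948673 + 815801*(1/2837465) = 1666816/3948673 + 815801/2837465 = 7950863443513/11204221433945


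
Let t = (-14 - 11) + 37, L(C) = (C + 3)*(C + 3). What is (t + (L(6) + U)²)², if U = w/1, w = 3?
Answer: 49956624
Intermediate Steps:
U = 3 (U = 3/1 = 3*1 = 3)
L(C) = (3 + C)² (L(C) = (3 + C)*(3 + C) = (3 + C)²)
t = 12 (t = -25 + 37 = 12)
(t + (L(6) + U)²)² = (12 + ((3 + 6)² + 3)²)² = (12 + (9² + 3)²)² = (12 + (81 + 3)²)² = (12 + 84²)² = (12 + 7056)² = 7068² = 49956624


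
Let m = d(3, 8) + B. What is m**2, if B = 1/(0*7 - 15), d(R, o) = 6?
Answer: 7921/225 ≈ 35.204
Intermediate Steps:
B = -1/15 (B = 1/(0 - 15) = 1/(-15) = -1/15 ≈ -0.066667)
m = 89/15 (m = 6 - 1/15 = 89/15 ≈ 5.9333)
m**2 = (89/15)**2 = 7921/225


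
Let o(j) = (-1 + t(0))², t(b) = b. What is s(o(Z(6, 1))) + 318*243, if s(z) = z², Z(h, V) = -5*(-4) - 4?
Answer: 77275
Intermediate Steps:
Z(h, V) = 16 (Z(h, V) = 20 - 4 = 16)
o(j) = 1 (o(j) = (-1 + 0)² = (-1)² = 1)
s(o(Z(6, 1))) + 318*243 = 1² + 318*243 = 1 + 77274 = 77275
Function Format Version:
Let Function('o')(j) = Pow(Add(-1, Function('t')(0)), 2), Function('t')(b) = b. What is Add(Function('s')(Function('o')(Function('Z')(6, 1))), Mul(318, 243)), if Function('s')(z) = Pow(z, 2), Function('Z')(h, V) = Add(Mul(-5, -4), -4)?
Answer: 77275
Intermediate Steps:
Function('Z')(h, V) = 16 (Function('Z')(h, V) = Add(20, -4) = 16)
Function('o')(j) = 1 (Function('o')(j) = Pow(Add(-1, 0), 2) = Pow(-1, 2) = 1)
Add(Function('s')(Function('o')(Function('Z')(6, 1))), Mul(318, 243)) = Add(Pow(1, 2), Mul(318, 243)) = Add(1, 77274) = 77275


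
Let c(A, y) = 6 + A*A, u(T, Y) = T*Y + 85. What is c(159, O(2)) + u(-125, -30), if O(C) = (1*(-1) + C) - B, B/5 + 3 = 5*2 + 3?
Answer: 29122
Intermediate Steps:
B = 50 (B = -15 + 5*(5*2 + 3) = -15 + 5*(10 + 3) = -15 + 5*13 = -15 + 65 = 50)
u(T, Y) = 85 + T*Y
O(C) = -51 + C (O(C) = (1*(-1) + C) - 1*50 = (-1 + C) - 50 = -51 + C)
c(A, y) = 6 + A²
c(159, O(2)) + u(-125, -30) = (6 + 159²) + (85 - 125*(-30)) = (6 + 25281) + (85 + 3750) = 25287 + 3835 = 29122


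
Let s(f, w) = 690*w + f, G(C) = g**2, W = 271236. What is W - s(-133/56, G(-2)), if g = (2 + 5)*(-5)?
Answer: -4592093/8 ≈ -5.7401e+5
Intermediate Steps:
g = -35 (g = 7*(-5) = -35)
G(C) = 1225 (G(C) = (-35)**2 = 1225)
s(f, w) = f + 690*w
W - s(-133/56, G(-2)) = 271236 - (-133/56 + 690*1225) = 271236 - (-133*1/56 + 845250) = 271236 - (-19/8 + 845250) = 271236 - 1*6761981/8 = 271236 - 6761981/8 = -4592093/8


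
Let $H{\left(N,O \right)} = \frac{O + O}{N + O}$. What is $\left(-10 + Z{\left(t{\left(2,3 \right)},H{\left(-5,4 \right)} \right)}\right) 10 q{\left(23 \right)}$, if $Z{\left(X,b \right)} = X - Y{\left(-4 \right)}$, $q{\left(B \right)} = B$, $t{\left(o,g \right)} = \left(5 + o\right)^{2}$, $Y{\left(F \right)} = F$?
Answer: $9890$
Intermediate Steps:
$H{\left(N,O \right)} = \frac{2 O}{N + O}$
$Z{\left(X,b \right)} = 4 + X$ ($Z{\left(X,b \right)} = X - -4 = X + 4 = 4 + X$)
$\left(-10 + Z{\left(t{\left(2,3 \right)},H{\left(-5,4 \right)} \right)}\right) 10 q{\left(23 \right)} = \left(-10 + \left(4 + \left(5 + 2\right)^{2}\right)\right) 10 \cdot 23 = \left(-10 + \left(4 + 7^{2}\right)\right) 10 \cdot 23 = \left(-10 + \left(4 + 49\right)\right) 10 \cdot 23 = \left(-10 + 53\right) 10 \cdot 23 = 43 \cdot 10 \cdot 23 = 430 \cdot 23 = 9890$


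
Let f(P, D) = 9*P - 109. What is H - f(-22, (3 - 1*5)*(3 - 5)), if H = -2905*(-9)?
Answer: 26452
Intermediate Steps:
H = 26145
f(P, D) = -109 + 9*P
H - f(-22, (3 - 1*5)*(3 - 5)) = 26145 - (-109 + 9*(-22)) = 26145 - (-109 - 198) = 26145 - 1*(-307) = 26145 + 307 = 26452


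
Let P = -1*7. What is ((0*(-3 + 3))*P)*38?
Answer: 0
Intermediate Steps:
P = -7
((0*(-3 + 3))*P)*38 = ((0*(-3 + 3))*(-7))*38 = ((0*0)*(-7))*38 = (0*(-7))*38 = 0*38 = 0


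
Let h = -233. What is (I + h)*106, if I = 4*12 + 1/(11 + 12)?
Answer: -450924/23 ≈ -19605.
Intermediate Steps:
I = 1105/23 (I = 48 + 1/23 = 1105/23 ≈ 48.043)
(I + h)*106 = (1105/23 - 233)*106 = -4254/23*106 = -450924/23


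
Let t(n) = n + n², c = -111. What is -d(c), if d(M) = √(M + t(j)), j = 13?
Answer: -√71 ≈ -8.4261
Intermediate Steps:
d(M) = √(182 + M) (d(M) = √(M + 13*(1 + 13)) = √(M + 13*14) = √(M + 182) = √(182 + M))
-d(c) = -√(182 - 111) = -√71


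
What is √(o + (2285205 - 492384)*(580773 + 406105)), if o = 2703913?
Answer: √1769298306751 ≈ 1.3302e+6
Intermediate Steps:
√(o + (2285205 - 492384)*(580773 + 406105)) = √(2703913 + (2285205 - 492384)*(580773 + 406105)) = √(2703913 + 1792821*986878) = √(2703913 + 1769295602838) = √1769298306751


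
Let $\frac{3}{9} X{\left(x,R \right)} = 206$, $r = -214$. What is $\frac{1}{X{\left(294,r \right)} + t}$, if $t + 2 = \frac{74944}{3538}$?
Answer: $\frac{1769}{1127176} \approx 0.0015694$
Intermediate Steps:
$X{\left(x,R \right)} = 618$ ($X{\left(x,R \right)} = 3 \cdot 206 = 618$)
$t = \frac{33934}{1769}$ ($t = -2 + \frac{74944}{3538} = -2 + 74944 \cdot \frac{1}{3538} = -2 + \frac{37472}{1769} = \frac{33934}{1769} \approx 19.183$)
$\frac{1}{X{\left(294,r \right)} + t} = \frac{1}{618 + \frac{33934}{1769}} = \frac{1}{\frac{1127176}{1769}} = \frac{1769}{1127176}$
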